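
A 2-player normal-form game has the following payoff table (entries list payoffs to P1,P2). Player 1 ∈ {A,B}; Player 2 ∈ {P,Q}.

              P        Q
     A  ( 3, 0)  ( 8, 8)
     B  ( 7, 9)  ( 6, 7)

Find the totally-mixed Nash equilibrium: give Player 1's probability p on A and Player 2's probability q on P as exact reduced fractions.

P1 indiff ⇒ q·3+(1-q)·8 = q·7+(1-q)·6 ⇒ q(-4) = (1-q)(-2) ⇒ q = 1/3
P2 indiff ⇒ p·0+(1-p)·9 = p·8+(1-p)·7 ⇒ p(-8) = (1-p)(-2) ⇒ p = 1/5

(p,q) = (1/5, 1/3)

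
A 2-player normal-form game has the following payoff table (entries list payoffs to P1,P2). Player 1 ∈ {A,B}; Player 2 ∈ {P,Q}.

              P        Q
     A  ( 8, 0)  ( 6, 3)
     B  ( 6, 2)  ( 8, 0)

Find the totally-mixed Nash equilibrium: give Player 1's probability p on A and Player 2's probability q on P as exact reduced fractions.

P1 indiff ⇒ q·8+(1-q)·6 = q·6+(1-q)·8 ⇒ q(2) = (1-q)(2) ⇒ q = 1/2
P2 indiff ⇒ p·0+(1-p)·2 = p·3+(1-p)·0 ⇒ p(-3) = (1-p)(-2) ⇒ p = 2/5

p=2/5, q=1/2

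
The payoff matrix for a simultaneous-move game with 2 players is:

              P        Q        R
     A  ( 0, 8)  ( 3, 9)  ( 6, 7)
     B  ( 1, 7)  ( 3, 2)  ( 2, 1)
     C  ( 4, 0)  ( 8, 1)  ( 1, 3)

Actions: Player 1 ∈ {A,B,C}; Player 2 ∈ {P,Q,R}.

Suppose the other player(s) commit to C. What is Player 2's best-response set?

P2 best: {R}

u_2(P vs C) = 0
u_2(Q vs C) = 1
u_2(R vs C) = 3
max payoff 3 at {R}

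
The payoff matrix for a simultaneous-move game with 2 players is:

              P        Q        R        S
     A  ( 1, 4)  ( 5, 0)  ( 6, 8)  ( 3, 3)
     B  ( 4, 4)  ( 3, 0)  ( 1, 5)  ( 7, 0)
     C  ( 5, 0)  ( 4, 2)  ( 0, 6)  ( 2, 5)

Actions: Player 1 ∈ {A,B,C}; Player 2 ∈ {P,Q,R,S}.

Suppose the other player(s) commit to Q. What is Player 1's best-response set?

BR_1 = {A}

u_1(A vs Q) = 5
u_1(B vs Q) = 3
u_1(C vs Q) = 4
max payoff 5 at {A}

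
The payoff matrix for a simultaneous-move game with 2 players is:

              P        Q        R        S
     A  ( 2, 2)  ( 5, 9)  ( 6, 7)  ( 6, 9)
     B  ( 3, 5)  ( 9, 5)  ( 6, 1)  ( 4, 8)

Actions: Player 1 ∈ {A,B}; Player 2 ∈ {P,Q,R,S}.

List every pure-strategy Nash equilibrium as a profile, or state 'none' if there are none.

(A,P): not NE [P1→B gives 3>2; P2→S gives 9>2]
(A,Q): not NE [P1→B gives 9>5]
(A,R): not NE [P2→S gives 9>7]
(A,S): NE
(B,P): not NE [P2→S gives 8>5]
(B,Q): not NE [P2→S gives 8>5]
(B,R): not NE [P2→S gives 8>1]
(B,S): not NE [P1→A gives 6>4]

PSNE = {(A,S)}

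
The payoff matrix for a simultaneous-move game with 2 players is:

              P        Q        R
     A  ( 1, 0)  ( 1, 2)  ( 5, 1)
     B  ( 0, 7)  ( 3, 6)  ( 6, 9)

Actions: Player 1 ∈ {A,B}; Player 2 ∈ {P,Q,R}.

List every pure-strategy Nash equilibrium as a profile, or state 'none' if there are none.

(A,P): not NE [P2→Q gives 2>0]
(A,Q): not NE [P1→B gives 3>1]
(A,R): not NE [P1→B gives 6>5; P2→Q gives 2>1]
(B,P): not NE [P1→A gives 1>0; P2→R gives 9>7]
(B,Q): not NE [P2→R gives 9>6]
(B,R): NE

PSNE = {(B,R)}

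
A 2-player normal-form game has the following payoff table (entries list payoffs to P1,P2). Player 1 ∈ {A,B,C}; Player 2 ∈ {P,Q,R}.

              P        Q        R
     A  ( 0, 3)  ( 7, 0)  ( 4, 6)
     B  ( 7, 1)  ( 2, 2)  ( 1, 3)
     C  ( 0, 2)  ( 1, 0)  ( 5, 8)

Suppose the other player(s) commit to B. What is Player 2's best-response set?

BR_2 = {R}

u_2(P vs B) = 1
u_2(Q vs B) = 2
u_2(R vs B) = 3
max payoff 3 at {R}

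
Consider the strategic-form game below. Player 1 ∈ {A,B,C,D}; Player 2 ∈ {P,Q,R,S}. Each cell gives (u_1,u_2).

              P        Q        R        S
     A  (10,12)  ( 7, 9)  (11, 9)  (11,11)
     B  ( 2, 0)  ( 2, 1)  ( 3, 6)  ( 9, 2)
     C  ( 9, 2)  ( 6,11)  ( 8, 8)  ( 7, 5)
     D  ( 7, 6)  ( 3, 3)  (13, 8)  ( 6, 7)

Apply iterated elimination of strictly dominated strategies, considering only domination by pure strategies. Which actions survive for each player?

P1 drop B (A beats it: P:10>2 Q:7>2 R:11>3 S:11>9)
P1 drop C (A beats it: P:10>9 Q:7>6 R:11>8 S:11>7)
P2 drop Q (P beats it: A:12>9 D:6>3)
P1→{A,D} P2→{P,R,S}

Survivors P1:{A,D} P2:{P,R,S}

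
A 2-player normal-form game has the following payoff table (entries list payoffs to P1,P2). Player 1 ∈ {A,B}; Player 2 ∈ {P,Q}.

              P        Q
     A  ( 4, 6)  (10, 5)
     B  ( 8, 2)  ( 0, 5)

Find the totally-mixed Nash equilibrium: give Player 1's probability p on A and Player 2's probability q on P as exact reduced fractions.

P1 mixes 3/4 on A; P2 mixes 5/7 on P

P1 indiff ⇒ q·4+(1-q)·10 = q·8+(1-q)·0 ⇒ q(-4) = (1-q)(-10) ⇒ q = 5/7
P2 indiff ⇒ p·6+(1-p)·2 = p·5+(1-p)·5 ⇒ p(1) = (1-p)(3) ⇒ p = 3/4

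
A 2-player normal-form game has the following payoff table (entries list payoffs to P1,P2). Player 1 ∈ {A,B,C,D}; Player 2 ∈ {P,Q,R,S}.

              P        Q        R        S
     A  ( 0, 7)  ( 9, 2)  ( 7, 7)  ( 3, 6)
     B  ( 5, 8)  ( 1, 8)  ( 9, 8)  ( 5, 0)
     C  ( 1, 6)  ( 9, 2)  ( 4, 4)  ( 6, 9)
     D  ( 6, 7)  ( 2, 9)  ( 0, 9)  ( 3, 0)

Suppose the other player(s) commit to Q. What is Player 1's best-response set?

BR_1 = {A,C}

u_1(A vs Q) = 9
u_1(B vs Q) = 1
u_1(C vs Q) = 9
u_1(D vs Q) = 2
max payoff 9 at {A,C}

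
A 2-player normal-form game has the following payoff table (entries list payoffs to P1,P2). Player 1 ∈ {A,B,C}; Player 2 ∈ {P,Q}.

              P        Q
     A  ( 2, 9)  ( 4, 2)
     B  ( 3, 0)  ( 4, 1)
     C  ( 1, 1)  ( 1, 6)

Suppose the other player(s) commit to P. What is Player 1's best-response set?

u_1(A vs P) = 2
u_1(B vs P) = 3
u_1(C vs P) = 1
max payoff 3 at {B}

BR_1 = {B}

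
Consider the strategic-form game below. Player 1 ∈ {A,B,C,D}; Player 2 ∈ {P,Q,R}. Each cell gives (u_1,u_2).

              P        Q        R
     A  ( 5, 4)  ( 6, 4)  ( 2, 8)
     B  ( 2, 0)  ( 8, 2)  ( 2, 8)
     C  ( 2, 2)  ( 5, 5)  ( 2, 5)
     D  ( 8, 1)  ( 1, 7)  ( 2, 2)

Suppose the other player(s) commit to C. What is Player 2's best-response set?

u_2(P vs C) = 2
u_2(Q vs C) = 5
u_2(R vs C) = 5
max payoff 5 at {Q,R}

P2 best: {Q,R}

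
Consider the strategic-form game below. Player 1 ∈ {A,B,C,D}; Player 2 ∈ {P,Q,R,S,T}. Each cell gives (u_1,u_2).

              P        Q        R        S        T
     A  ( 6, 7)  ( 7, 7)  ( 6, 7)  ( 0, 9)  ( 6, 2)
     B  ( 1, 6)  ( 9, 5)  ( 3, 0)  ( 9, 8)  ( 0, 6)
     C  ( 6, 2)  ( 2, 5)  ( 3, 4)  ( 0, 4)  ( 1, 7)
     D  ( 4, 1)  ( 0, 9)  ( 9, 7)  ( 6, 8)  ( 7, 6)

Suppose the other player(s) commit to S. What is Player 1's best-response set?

P1 best: {B}

u_1(A vs S) = 0
u_1(B vs S) = 9
u_1(C vs S) = 0
u_1(D vs S) = 6
max payoff 9 at {B}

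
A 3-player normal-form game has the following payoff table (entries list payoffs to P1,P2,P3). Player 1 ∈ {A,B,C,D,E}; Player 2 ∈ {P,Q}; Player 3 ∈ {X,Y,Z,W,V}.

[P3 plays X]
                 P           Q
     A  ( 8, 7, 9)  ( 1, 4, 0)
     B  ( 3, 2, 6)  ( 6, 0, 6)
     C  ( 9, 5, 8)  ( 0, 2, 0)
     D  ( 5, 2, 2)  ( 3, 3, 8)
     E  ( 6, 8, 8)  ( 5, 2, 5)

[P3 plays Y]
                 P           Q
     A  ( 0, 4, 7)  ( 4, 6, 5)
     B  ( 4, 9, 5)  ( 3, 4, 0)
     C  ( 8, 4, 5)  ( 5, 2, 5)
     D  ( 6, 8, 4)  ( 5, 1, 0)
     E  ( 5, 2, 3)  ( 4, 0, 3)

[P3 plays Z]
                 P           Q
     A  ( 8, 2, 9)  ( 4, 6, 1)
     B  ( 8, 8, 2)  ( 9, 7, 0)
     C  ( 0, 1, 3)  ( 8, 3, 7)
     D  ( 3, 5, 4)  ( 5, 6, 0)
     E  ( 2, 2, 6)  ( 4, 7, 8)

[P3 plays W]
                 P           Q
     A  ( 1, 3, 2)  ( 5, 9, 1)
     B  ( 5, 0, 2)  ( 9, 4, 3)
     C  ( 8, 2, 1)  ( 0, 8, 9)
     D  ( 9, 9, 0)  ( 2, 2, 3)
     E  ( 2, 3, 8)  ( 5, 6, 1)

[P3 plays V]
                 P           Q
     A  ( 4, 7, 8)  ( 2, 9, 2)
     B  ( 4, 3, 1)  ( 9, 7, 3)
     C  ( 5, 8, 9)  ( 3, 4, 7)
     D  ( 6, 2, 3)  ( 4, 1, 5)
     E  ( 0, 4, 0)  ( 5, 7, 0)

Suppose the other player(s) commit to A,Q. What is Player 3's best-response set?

u_3(X vs A,Q) = 0
u_3(Y vs A,Q) = 5
u_3(Z vs A,Q) = 1
u_3(W vs A,Q) = 1
u_3(V vs A,Q) = 2
max payoff 5 at {Y}

P3 best: {Y}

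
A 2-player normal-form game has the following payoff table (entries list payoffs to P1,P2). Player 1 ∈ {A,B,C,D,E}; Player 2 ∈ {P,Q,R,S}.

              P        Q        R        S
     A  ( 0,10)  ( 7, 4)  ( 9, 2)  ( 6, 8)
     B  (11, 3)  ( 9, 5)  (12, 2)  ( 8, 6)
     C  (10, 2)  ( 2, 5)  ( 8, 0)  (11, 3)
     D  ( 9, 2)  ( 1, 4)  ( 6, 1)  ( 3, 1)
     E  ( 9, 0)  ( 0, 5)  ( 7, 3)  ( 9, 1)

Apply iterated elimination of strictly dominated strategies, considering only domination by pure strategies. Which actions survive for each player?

Remaining: P1:{B,C} P2:{Q,S}

P1 drop A (B beats it: P:11>0 Q:9>7 R:12>9 S:8>6)
P1 drop D (B beats it: P:11>9 Q:9>1 R:12>6 S:8>3)
P1 drop E (C beats it: P:10>9 Q:2>0 R:8>7 S:11>9)
P2 drop P (Q beats it: B:5>3 C:5>2)
P2 drop R (Q beats it: B:5>2 C:5>0)
P1→{B,C} P2→{Q,S}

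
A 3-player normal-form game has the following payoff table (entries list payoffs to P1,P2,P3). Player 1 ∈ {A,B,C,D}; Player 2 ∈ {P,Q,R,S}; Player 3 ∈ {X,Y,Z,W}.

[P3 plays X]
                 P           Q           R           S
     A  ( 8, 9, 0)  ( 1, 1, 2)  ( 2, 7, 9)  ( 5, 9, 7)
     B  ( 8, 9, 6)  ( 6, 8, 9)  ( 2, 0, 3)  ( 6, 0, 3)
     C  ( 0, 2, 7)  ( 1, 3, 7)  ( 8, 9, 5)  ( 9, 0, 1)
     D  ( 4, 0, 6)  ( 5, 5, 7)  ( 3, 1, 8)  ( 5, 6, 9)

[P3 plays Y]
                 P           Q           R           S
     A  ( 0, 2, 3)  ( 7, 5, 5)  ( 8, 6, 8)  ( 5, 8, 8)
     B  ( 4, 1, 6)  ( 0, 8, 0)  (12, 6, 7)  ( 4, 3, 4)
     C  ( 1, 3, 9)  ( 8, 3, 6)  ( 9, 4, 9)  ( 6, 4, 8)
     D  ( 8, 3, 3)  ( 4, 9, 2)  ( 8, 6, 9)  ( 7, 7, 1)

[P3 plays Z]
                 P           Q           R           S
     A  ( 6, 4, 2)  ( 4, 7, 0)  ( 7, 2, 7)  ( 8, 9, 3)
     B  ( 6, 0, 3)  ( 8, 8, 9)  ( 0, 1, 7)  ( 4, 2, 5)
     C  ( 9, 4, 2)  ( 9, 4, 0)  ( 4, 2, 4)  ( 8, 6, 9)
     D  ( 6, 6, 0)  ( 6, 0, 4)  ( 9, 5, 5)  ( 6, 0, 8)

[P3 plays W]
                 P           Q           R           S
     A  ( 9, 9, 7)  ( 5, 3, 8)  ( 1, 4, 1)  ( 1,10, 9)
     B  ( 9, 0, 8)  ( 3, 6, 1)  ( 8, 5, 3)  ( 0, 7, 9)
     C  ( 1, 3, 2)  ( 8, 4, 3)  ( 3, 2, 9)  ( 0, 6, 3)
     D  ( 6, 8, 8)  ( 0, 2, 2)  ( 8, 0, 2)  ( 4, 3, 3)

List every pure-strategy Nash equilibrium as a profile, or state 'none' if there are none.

(A,P,X): not NE [P3→W gives 7>0]
(A,P,Y): not NE [P1→D gives 8>0; P2→S gives 8>2; P3→W gives 7>3]
(A,P,Z): not NE [P1→C gives 9>6; P2→S gives 9>4; P3→W gives 7>2]
(A,P,W): not NE [P2→S gives 10>9]
(A,Q,X): not NE [P1→B gives 6>1; P2→S gives 9>1; P3→W gives 8>2]
(A,Q,Y): not NE [P1→C gives 8>7; P2→S gives 8>5; P3→W gives 8>5]
(A,Q,Z): not NE [P1→C gives 9>4; P2→S gives 9>7; P3→W gives 8>0]
(A,Q,W): not NE [P1→C gives 8>5; P2→S gives 10>3]
(A,R,X): not NE [P1→C gives 8>2; P2→S gives 9>7]
(A,R,Y): not NE [P1→B gives 12>8; P2→S gives 8>6; P3→X gives 9>8]
(A,R,Z): not NE [P1→D gives 9>7; P2→S gives 9>2; P3→X gives 9>7]
(A,R,W): not NE [P1→D gives 8>1; P2→S gives 10>4; P3→X gives 9>1]
(A,S,X): not NE [P1→C gives 9>5; P3→W gives 9>7]
(A,S,Y): not NE [P1→D gives 7>5; P3→W gives 9>8]
(A,S,Z): not NE [P3→W gives 9>3]
(A,S,W): not NE [P1→D gives 4>1]
(B,P,X): not NE [P3→W gives 8>6]
(B,P,Y): not NE [P1→D gives 8>4; P2→Q gives 8>1; P3→W gives 8>6]
(B,P,Z): not NE [P1→C gives 9>6; P2→Q gives 8>0; P3→W gives 8>3]
(B,P,W): not NE [P2→S gives 7>0]
(B,Q,X): not NE [P2→P gives 9>8]
(B,Q,Y): not NE [P1→C gives 8>0; P3→Z gives 9>0]
(B,Q,Z): not NE [P1→C gives 9>8]
(B,Q,W): not NE [P1→C gives 8>3; P2→S gives 7>6; P3→Z gives 9>1]
(B,R,X): not NE [P1→C gives 8>2; P2→P gives 9>0; P3→Z gives 7>3]
(B,R,Y): not NE [P2→Q gives 8>6]
(B,R,Z): not NE [P1→D gives 9>0; P2→Q gives 8>1]
(B,R,W): not NE [P2→S gives 7>5; P3→Z gives 7>3]
(B,S,X): not NE [P1→C gives 9>6; P2→P gives 9>0; P3→W gives 9>3]
(B,S,Y): not NE [P1→D gives 7>4; P2→Q gives 8>3; P3→W gives 9>4]
(B,S,Z): not NE [P1→C gives 8>4; P2→Q gives 8>2; P3→W gives 9>5]
(B,S,W): not NE [P1→D gives 4>0]
(C,P,X): not NE [P1→B gives 8>0; P2→R gives 9>2; P3→Y gives 9>7]
(C,P,Y): not NE [P1→D gives 8>1; P2→S gives 4>3]
(C,P,Z): not NE [P2→S gives 6>4; P3→Y gives 9>2]
(C,P,W): not NE [P1→B gives 9>1; P2→S gives 6>3; P3→Y gives 9>2]
(C,Q,X): not NE [P1→B gives 6>1; P2→R gives 9>3]
(C,Q,Y): not NE [P2→S gives 4>3; P3→X gives 7>6]
(C,Q,Z): not NE [P2→S gives 6>4; P3→X gives 7>0]
(C,Q,W): not NE [P2→S gives 6>4; P3→X gives 7>3]
(C,R,X): not NE [P3→W gives 9>5]
(C,R,Y): not NE [P1→B gives 12>9]
(C,R,Z): not NE [P1→D gives 9>4; P2→S gives 6>2; P3→W gives 9>4]
(C,R,W): not NE [P1→D gives 8>3; P2→S gives 6>2]
(C,S,X): not NE [P2→R gives 9>0; P3→Z gives 9>1]
(C,S,Y): not NE [P1→D gives 7>6; P3→Z gives 9>8]
(C,S,Z): NE
(C,S,W): not NE [P1→D gives 4>0; P3→Z gives 9>3]
(D,P,X): not NE [P1→B gives 8>4; P2→S gives 6>0; P3→W gives 8>6]
(D,P,Y): not NE [P2→Q gives 9>3; P3→W gives 8>3]
(D,P,Z): not NE [P1→C gives 9>6; P3→W gives 8>0]
(D,P,W): not NE [P1→B gives 9>6]
(D,Q,X): not NE [P1→B gives 6>5; P2→S gives 6>5]
(D,Q,Y): not NE [P1→C gives 8>4; P3→X gives 7>2]
(D,Q,Z): not NE [P1→C gives 9>6; P2→P gives 6>0; P3→X gives 7>4]
(D,Q,W): not NE [P1→C gives 8>0; P2→P gives 8>2; P3→X gives 7>2]
(D,R,X): not NE [P1→C gives 8>3; P2→S gives 6>1; P3→Y gives 9>8]
(D,R,Y): not NE [P1→B gives 12>8; P2→Q gives 9>6]
(D,R,Z): not NE [P2→P gives 6>5; P3→Y gives 9>5]
(D,R,W): not NE [P2→P gives 8>0; P3→Y gives 9>2]
(D,S,X): not NE [P1→C gives 9>5]
(D,S,Y): not NE [P2→Q gives 9>7; P3→X gives 9>1]
(D,S,Z): not NE [P1→C gives 8>6; P2→P gives 6>0; P3→X gives 9>8]
(D,S,W): not NE [P2→P gives 8>3; P3→X gives 9>3]

PSNE = {(C,S,Z)}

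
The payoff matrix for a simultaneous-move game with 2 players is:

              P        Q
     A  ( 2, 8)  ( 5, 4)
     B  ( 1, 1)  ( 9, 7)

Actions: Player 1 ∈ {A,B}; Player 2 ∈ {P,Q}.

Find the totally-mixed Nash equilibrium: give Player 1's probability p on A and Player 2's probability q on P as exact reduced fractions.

P1 indiff ⇒ q·2+(1-q)·5 = q·1+(1-q)·9 ⇒ q(1) = (1-q)(4) ⇒ q = 4/5
P2 indiff ⇒ p·8+(1-p)·1 = p·4+(1-p)·7 ⇒ p(4) = (1-p)(6) ⇒ p = 3/5

(p,q) = (3/5, 4/5)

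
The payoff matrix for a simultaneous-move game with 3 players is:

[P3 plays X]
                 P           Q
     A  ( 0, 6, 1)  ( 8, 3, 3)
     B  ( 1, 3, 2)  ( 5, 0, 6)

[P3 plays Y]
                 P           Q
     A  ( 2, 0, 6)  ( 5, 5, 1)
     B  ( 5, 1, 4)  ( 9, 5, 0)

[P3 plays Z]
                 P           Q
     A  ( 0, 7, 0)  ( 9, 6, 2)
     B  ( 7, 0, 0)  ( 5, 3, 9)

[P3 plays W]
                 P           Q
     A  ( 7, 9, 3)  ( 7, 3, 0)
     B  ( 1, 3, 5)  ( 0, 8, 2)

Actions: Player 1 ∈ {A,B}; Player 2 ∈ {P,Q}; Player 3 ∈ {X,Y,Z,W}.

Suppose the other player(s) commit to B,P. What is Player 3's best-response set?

P3 best: {W}

u_3(X vs B,P) = 2
u_3(Y vs B,P) = 4
u_3(Z vs B,P) = 0
u_3(W vs B,P) = 5
max payoff 5 at {W}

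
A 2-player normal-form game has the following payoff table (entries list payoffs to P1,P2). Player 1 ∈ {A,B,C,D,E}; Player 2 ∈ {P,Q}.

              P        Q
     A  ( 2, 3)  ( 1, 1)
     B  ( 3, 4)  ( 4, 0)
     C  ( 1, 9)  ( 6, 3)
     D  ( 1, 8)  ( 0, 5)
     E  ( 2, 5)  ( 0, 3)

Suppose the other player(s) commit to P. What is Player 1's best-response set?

u_1(A vs P) = 2
u_1(B vs P) = 3
u_1(C vs P) = 1
u_1(D vs P) = 1
u_1(E vs P) = 2
max payoff 3 at {B}

argmax u_1 = {B}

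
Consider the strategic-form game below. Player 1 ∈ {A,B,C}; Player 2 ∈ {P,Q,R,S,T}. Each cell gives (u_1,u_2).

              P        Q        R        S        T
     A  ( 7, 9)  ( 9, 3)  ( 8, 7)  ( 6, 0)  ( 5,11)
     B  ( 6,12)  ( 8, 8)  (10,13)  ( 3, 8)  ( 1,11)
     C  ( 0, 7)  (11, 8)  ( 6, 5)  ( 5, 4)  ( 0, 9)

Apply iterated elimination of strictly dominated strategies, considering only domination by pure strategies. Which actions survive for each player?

Survivors P1:{A,B} P2:{P,R,T}

P2 drop Q (T beats it: A:11>3 B:11>8 C:9>8)
P1 drop C (A beats it: P:7>0 R:8>6 S:6>5 T:5>0)
P2 drop S (P beats it: A:9>0 B:12>8)
P1→{A,B} P2→{P,R,T}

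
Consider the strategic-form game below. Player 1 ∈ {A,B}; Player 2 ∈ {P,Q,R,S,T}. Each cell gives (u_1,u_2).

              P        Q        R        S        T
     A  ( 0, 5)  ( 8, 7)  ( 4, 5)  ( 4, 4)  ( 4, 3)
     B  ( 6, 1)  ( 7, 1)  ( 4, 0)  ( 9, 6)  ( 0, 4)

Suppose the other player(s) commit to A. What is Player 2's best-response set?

BR_2 = {Q}

u_2(P vs A) = 5
u_2(Q vs A) = 7
u_2(R vs A) = 5
u_2(S vs A) = 4
u_2(T vs A) = 3
max payoff 7 at {Q}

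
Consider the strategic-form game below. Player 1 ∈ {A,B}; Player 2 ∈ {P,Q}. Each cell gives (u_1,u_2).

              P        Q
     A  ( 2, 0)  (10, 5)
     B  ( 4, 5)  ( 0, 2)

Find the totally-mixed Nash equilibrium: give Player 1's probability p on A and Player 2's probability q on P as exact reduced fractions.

P1 indiff ⇒ q·2+(1-q)·10 = q·4+(1-q)·0 ⇒ q(-2) = (1-q)(-10) ⇒ q = 5/6
P2 indiff ⇒ p·0+(1-p)·5 = p·5+(1-p)·2 ⇒ p(-5) = (1-p)(-3) ⇒ p = 3/8

(p,q) = (3/8, 5/6)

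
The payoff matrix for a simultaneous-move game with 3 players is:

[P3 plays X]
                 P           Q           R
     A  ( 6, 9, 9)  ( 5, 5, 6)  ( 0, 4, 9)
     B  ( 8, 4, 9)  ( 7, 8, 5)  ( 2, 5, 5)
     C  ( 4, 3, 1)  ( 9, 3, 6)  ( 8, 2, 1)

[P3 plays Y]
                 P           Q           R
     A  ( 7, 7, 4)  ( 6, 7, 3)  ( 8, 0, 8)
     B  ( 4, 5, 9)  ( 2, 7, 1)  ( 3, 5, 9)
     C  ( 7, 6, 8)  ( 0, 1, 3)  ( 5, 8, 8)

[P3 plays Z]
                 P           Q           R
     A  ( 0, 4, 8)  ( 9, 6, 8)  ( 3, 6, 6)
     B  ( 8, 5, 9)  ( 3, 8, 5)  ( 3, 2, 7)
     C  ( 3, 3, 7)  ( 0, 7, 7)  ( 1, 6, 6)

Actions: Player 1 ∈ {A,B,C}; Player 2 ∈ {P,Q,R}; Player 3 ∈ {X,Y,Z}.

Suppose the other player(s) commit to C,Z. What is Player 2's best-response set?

u_2(P vs C,Z) = 3
u_2(Q vs C,Z) = 7
u_2(R vs C,Z) = 6
max payoff 7 at {Q}

BR_2 = {Q}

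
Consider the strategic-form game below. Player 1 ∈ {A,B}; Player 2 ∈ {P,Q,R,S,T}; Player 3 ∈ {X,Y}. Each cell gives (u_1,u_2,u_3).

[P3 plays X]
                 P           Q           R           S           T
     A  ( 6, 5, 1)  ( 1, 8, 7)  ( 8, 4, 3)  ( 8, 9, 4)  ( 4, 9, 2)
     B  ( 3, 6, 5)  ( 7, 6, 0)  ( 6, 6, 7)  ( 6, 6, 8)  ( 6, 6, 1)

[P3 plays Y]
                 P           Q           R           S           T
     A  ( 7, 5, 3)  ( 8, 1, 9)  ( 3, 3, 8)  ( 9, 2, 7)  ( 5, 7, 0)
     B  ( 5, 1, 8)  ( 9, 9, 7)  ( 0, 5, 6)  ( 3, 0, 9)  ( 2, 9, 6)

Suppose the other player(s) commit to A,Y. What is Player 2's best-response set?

P2 best: {T}

u_2(P vs A,Y) = 5
u_2(Q vs A,Y) = 1
u_2(R vs A,Y) = 3
u_2(S vs A,Y) = 2
u_2(T vs A,Y) = 7
max payoff 7 at {T}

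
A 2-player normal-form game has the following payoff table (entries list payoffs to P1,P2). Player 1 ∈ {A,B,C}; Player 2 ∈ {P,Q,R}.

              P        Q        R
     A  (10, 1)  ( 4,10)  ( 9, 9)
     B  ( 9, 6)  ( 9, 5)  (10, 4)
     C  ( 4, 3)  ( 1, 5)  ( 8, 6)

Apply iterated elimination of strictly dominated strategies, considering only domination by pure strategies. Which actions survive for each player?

P1 drop C (A beats it: P:10>4 Q:4>1 R:9>8)
P2 drop R (Q beats it: A:10>9 B:5>4)
P1→{A,B} P2→{P,Q}

Remaining: P1:{A,B} P2:{P,Q}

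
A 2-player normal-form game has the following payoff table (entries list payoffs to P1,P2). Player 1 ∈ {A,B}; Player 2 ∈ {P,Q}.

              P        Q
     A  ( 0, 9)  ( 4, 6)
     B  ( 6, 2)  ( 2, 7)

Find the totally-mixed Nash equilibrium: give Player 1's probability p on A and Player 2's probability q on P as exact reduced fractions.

P1 mixes 5/8 on A; P2 mixes 1/4 on P

P1 indiff ⇒ q·0+(1-q)·4 = q·6+(1-q)·2 ⇒ q(-6) = (1-q)(-2) ⇒ q = 1/4
P2 indiff ⇒ p·9+(1-p)·2 = p·6+(1-p)·7 ⇒ p(3) = (1-p)(5) ⇒ p = 5/8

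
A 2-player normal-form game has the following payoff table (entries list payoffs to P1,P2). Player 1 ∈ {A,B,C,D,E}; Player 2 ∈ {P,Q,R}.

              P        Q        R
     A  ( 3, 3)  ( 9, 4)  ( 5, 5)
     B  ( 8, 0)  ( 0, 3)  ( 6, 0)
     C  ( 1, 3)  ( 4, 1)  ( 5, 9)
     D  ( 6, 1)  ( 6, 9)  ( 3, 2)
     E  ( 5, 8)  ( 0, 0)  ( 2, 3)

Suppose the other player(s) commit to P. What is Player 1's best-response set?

u_1(A vs P) = 3
u_1(B vs P) = 8
u_1(C vs P) = 1
u_1(D vs P) = 6
u_1(E vs P) = 5
max payoff 8 at {B}

argmax u_1 = {B}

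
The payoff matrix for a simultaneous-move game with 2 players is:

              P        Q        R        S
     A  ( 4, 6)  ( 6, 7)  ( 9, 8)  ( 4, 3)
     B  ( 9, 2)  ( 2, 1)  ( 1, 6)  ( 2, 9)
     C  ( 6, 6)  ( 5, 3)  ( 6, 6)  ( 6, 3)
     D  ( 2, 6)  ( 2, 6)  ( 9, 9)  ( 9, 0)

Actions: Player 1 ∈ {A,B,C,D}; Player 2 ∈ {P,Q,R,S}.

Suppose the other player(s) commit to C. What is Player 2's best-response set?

P2 best: {P,R}

u_2(P vs C) = 6
u_2(Q vs C) = 3
u_2(R vs C) = 6
u_2(S vs C) = 3
max payoff 6 at {P,R}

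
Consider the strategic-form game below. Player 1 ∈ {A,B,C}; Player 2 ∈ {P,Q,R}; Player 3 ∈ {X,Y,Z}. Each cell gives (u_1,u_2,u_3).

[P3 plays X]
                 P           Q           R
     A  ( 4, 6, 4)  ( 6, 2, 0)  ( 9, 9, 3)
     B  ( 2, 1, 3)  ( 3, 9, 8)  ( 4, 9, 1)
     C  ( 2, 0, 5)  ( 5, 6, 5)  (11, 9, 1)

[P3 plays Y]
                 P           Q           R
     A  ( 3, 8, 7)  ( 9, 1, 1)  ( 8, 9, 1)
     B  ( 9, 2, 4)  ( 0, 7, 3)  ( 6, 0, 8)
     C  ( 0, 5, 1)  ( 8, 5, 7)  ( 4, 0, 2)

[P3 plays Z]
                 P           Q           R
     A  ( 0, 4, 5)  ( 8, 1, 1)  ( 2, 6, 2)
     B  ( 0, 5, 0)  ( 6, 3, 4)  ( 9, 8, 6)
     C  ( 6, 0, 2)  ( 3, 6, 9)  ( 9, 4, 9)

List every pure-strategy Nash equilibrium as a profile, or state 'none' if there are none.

PSNE: ∅

(A,P,X): not NE [P2→R gives 9>6; P3→Y gives 7>4]
(A,P,Y): not NE [P1→B gives 9>3; P2→R gives 9>8]
(A,P,Z): not NE [P1→C gives 6>0; P2→R gives 6>4; P3→Y gives 7>5]
(A,Q,X): not NE [P2→R gives 9>2; P3→Z gives 1>0]
(A,Q,Y): not NE [P2→R gives 9>1]
(A,Q,Z): not NE [P2→R gives 6>1]
(A,R,X): not NE [P1→C gives 11>9]
(A,R,Y): not NE [P3→X gives 3>1]
(A,R,Z): not NE [P1→C gives 9>2; P3→X gives 3>2]
(B,P,X): not NE [P1→A gives 4>2; P2→R gives 9>1; P3→Y gives 4>3]
(B,P,Y): not NE [P2→Q gives 7>2]
(B,P,Z): not NE [P1→C gives 6>0; P2→R gives 8>5; P3→Y gives 4>0]
(B,Q,X): not NE [P1→A gives 6>3]
(B,Q,Y): not NE [P1→A gives 9>0; P3→X gives 8>3]
(B,Q,Z): not NE [P1→A gives 8>6; P2→R gives 8>3; P3→X gives 8>4]
(B,R,X): not NE [P1→C gives 11>4; P3→Y gives 8>1]
(B,R,Y): not NE [P1→A gives 8>6; P2→Q gives 7>0]
(B,R,Z): not NE [P3→Y gives 8>6]
(C,P,X): not NE [P1→A gives 4>2; P2→R gives 9>0]
(C,P,Y): not NE [P1→B gives 9>0; P3→X gives 5>1]
(C,P,Z): not NE [P2→Q gives 6>0; P3→X gives 5>2]
(C,Q,X): not NE [P1→A gives 6>5; P2→R gives 9>6; P3→Z gives 9>5]
(C,Q,Y): not NE [P1→A gives 9>8; P3→Z gives 9>7]
(C,Q,Z): not NE [P1→A gives 8>3]
(C,R,X): not NE [P3→Z gives 9>1]
(C,R,Y): not NE [P1→A gives 8>4; P2→Q gives 5>0; P3→Z gives 9>2]
(C,R,Z): not NE [P2→Q gives 6>4]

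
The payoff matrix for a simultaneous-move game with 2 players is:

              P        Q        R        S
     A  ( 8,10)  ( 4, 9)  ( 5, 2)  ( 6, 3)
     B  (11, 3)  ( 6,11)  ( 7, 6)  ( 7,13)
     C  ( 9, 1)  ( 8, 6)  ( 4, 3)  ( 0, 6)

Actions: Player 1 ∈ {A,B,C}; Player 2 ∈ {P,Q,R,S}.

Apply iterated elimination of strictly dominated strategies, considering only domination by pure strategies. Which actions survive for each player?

P1 drop A (B beats it: P:11>8 Q:6>4 R:7>5 S:7>6)
P2 drop P (Q beats it: B:11>3 C:6>1)
P2 drop R (Q beats it: B:11>6 C:6>3)
P1→{B,C} P2→{Q,S}

Remaining: P1:{B,C} P2:{Q,S}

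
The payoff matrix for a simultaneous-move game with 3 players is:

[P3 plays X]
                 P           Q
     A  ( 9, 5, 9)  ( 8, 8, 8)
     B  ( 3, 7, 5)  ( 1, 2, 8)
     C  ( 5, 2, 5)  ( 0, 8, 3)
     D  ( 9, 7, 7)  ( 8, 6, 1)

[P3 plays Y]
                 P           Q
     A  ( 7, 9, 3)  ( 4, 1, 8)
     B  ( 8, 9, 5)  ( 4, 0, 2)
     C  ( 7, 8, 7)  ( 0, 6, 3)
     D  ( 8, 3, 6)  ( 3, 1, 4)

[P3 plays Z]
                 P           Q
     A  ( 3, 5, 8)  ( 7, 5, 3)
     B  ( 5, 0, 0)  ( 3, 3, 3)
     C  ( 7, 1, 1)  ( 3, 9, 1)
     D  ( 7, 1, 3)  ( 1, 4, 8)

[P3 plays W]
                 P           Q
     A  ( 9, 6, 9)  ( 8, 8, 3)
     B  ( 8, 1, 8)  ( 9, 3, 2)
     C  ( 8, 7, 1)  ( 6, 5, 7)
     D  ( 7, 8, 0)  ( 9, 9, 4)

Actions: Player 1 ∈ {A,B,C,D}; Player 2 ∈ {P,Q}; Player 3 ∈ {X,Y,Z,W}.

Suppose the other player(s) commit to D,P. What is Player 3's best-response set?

u_3(X vs D,P) = 7
u_3(Y vs D,P) = 6
u_3(Z vs D,P) = 3
u_3(W vs D,P) = 0
max payoff 7 at {X}

argmax u_3 = {X}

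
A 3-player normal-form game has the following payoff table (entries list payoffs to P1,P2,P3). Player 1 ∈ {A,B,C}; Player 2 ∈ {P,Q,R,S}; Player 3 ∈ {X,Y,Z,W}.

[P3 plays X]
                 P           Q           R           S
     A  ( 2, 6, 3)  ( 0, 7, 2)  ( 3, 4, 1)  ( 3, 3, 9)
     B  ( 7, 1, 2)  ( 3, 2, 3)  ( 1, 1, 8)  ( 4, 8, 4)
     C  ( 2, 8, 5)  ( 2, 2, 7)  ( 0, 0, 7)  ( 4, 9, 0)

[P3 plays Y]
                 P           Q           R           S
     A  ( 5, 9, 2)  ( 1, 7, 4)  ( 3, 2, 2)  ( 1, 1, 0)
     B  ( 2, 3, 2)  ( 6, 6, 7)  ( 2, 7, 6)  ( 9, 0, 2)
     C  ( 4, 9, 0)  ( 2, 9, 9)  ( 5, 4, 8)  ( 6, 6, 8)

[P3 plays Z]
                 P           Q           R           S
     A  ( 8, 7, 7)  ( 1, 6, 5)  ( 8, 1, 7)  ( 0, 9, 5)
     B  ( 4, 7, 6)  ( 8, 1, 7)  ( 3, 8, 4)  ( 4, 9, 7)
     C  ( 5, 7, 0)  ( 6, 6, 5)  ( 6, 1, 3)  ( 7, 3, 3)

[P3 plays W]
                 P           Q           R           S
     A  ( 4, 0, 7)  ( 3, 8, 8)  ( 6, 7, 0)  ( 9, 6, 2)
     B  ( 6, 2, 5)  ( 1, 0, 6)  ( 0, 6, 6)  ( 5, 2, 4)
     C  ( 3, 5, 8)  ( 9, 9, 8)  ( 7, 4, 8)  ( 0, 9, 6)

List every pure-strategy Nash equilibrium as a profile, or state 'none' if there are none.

No pure NE.

(A,P,X): not NE [P1→B gives 7>2; P2→Q gives 7>6; P3→W gives 7>3]
(A,P,Y): not NE [P3→W gives 7>2]
(A,P,Z): not NE [P2→S gives 9>7]
(A,P,W): not NE [P1→B gives 6>4; P2→Q gives 8>0]
(A,Q,X): not NE [P1→B gives 3>0; P3→W gives 8>2]
(A,Q,Y): not NE [P1→B gives 6>1; P2→P gives 9>7; P3→W gives 8>4]
(A,Q,Z): not NE [P1→B gives 8>1; P2→S gives 9>6; P3→W gives 8>5]
(A,Q,W): not NE [P1→C gives 9>3]
(A,R,X): not NE [P2→Q gives 7>4; P3→Z gives 7>1]
(A,R,Y): not NE [P1→C gives 5>3; P2→P gives 9>2; P3→Z gives 7>2]
(A,R,Z): not NE [P2→S gives 9>1]
(A,R,W): not NE [P1→C gives 7>6; P2→Q gives 8>7; P3→Z gives 7>0]
(A,S,X): not NE [P1→C gives 4>3; P2→Q gives 7>3]
(A,S,Y): not NE [P1→B gives 9>1; P2→P gives 9>1; P3→X gives 9>0]
(A,S,Z): not NE [P1→C gives 7>0; P3→X gives 9>5]
(A,S,W): not NE [P2→Q gives 8>6; P3→X gives 9>2]
(B,P,X): not NE [P2→S gives 8>1; P3→Z gives 6>2]
(B,P,Y): not NE [P1→A gives 5>2; P2→R gives 7>3; P3→Z gives 6>2]
(B,P,Z): not NE [P1→A gives 8>4; P2→S gives 9>7]
(B,P,W): not NE [P2→R gives 6>2; P3→Z gives 6>5]
(B,Q,X): not NE [P2→S gives 8>2; P3→Z gives 7>3]
(B,Q,Y): not NE [P2→R gives 7>6]
(B,Q,Z): not NE [P2→S gives 9>1]
(B,Q,W): not NE [P1→C gives 9>1; P2→R gives 6>0; P3→Z gives 7>6]
(B,R,X): not NE [P1→A gives 3>1; P2→S gives 8>1]
(B,R,Y): not NE [P1→C gives 5>2; P3→X gives 8>6]
(B,R,Z): not NE [P1→A gives 8>3; P2→S gives 9>8; P3→X gives 8>4]
(B,R,W): not NE [P1→C gives 7>0; P3→X gives 8>6]
(B,S,X): not NE [P3→Z gives 7>4]
(B,S,Y): not NE [P2→R gives 7>0; P3→Z gives 7>2]
(B,S,Z): not NE [P1→C gives 7>4]
(B,S,W): not NE [P1→A gives 9>5; P2→R gives 6>2; P3→Z gives 7>4]
(C,P,X): not NE [P1→B gives 7>2; P2→S gives 9>8; P3→W gives 8>5]
(C,P,Y): not NE [P1→A gives 5>4; P3→W gives 8>0]
(C,P,Z): not NE [P1→A gives 8>5; P3→W gives 8>0]
(C,P,W): not NE [P1→B gives 6>3; P2→S gives 9>5]
(C,Q,X): not NE [P1→B gives 3>2; P2→S gives 9>2; P3→Y gives 9>7]
(C,Q,Y): not NE [P1→B gives 6>2]
(C,Q,Z): not NE [P1→B gives 8>6; P2→P gives 7>6; P3→Y gives 9>5]
(C,Q,W): not NE [P3→Y gives 9>8]
(C,R,X): not NE [P1→A gives 3>0; P2→S gives 9>0; P3→W gives 8>7]
(C,R,Y): not NE [P2→Q gives 9>4]
(C,R,Z): not NE [P1→A gives 8>6; P2→P gives 7>1; P3→W gives 8>3]
(C,R,W): not NE [P2→S gives 9>4]
(C,S,X): not NE [P3→Y gives 8>0]
(C,S,Y): not NE [P1→B gives 9>6; P2→Q gives 9>6]
(C,S,Z): not NE [P2→P gives 7>3; P3→Y gives 8>3]
(C,S,W): not NE [P1→A gives 9>0; P3→Y gives 8>6]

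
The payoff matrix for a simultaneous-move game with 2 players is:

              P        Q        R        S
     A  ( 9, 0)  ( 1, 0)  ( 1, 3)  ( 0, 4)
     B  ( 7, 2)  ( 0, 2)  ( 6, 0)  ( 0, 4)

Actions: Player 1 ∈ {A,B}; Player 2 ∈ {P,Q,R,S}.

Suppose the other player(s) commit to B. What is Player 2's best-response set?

argmax u_2 = {S}

u_2(P vs B) = 2
u_2(Q vs B) = 2
u_2(R vs B) = 0
u_2(S vs B) = 4
max payoff 4 at {S}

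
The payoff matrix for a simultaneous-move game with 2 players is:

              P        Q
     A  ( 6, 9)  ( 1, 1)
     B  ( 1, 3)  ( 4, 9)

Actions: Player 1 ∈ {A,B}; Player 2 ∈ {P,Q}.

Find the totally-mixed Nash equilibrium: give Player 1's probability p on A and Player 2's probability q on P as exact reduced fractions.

(p,q) = (3/7, 3/8)

P1 indiff ⇒ q·6+(1-q)·1 = q·1+(1-q)·4 ⇒ q(5) = (1-q)(3) ⇒ q = 3/8
P2 indiff ⇒ p·9+(1-p)·3 = p·1+(1-p)·9 ⇒ p(8) = (1-p)(6) ⇒ p = 3/7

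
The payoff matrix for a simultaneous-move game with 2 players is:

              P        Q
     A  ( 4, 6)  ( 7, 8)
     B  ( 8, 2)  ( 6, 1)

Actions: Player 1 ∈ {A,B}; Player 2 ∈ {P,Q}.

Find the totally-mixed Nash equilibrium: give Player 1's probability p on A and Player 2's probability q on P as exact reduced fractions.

P1 indiff ⇒ q·4+(1-q)·7 = q·8+(1-q)·6 ⇒ q(-4) = (1-q)(-1) ⇒ q = 1/5
P2 indiff ⇒ p·6+(1-p)·2 = p·8+(1-p)·1 ⇒ p(-2) = (1-p)(-1) ⇒ p = 1/3

(p,q) = (1/3, 1/5)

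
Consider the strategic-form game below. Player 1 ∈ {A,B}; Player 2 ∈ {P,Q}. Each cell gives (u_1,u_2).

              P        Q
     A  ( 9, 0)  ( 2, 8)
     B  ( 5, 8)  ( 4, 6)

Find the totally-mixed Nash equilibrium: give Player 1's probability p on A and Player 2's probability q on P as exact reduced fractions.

P1 indiff ⇒ q·9+(1-q)·2 = q·5+(1-q)·4 ⇒ q(4) = (1-q)(2) ⇒ q = 1/3
P2 indiff ⇒ p·0+(1-p)·8 = p·8+(1-p)·6 ⇒ p(-8) = (1-p)(-2) ⇒ p = 1/5

(p,q) = (1/5, 1/3)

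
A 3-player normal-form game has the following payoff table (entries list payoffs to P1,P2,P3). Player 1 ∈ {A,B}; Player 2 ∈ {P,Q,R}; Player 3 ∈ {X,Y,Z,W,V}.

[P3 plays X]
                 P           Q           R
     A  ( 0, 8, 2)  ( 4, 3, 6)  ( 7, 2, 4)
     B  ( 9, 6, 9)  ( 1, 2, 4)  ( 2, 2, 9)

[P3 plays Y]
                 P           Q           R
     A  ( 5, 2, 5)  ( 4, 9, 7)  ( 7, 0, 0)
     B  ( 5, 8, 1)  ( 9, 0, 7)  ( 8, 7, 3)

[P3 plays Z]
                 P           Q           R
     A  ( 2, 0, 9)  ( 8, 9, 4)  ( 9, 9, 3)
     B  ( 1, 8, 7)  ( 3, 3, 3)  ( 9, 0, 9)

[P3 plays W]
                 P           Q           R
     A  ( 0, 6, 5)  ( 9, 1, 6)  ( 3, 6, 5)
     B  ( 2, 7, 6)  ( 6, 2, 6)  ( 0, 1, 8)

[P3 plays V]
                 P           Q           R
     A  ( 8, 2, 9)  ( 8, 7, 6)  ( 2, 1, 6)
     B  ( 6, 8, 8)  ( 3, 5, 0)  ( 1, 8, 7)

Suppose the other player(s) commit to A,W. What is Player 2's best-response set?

u_2(P vs A,W) = 6
u_2(Q vs A,W) = 1
u_2(R vs A,W) = 6
max payoff 6 at {P,R}

argmax u_2 = {P,R}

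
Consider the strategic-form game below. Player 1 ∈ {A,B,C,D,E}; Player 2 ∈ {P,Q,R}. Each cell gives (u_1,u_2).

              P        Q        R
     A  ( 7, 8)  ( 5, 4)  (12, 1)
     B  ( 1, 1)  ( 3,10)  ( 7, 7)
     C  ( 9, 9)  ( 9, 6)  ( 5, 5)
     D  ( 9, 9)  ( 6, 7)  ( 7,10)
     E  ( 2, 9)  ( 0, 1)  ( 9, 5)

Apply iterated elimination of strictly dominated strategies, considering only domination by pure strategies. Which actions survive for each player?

IESDS → P1:{A,C,D} P2:{P,R}

P1 drop B (A beats it: P:7>1 Q:5>3 R:12>7)
P1 drop E (A beats it: P:7>2 Q:5>0 R:12>9)
P2 drop Q (P beats it: A:8>4 C:9>6 D:9>7)
P1→{A,C,D} P2→{P,R}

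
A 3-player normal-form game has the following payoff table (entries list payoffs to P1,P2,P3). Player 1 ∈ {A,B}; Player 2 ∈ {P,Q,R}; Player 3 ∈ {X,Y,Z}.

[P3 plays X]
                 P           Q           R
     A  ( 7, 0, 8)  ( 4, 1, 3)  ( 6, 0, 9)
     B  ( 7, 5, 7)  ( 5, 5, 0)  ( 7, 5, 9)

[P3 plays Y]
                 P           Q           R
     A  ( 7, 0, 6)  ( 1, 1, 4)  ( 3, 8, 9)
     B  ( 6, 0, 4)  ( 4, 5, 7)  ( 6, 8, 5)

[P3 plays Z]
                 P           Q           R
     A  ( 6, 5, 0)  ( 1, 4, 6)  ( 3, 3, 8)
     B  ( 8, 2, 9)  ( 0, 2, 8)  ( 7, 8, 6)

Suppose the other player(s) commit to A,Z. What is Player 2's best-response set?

u_2(P vs A,Z) = 5
u_2(Q vs A,Z) = 4
u_2(R vs A,Z) = 3
max payoff 5 at {P}

BR_2 = {P}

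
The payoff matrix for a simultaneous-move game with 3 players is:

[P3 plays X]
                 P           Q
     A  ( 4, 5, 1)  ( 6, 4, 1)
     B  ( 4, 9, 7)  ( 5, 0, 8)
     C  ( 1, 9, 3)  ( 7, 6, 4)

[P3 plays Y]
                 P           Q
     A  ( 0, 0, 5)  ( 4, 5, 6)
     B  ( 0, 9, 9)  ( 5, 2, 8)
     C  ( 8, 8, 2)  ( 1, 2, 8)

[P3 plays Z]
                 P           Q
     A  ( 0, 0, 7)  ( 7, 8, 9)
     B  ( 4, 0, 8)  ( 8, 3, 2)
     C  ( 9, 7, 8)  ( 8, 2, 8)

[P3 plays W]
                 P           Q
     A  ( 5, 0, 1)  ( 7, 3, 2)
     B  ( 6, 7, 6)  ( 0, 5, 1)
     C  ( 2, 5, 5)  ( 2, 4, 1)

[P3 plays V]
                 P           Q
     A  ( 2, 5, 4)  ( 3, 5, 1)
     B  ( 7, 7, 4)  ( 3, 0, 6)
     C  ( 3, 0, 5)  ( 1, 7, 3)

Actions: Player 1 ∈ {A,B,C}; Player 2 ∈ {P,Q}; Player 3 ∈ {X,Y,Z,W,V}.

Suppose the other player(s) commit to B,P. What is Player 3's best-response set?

P3 best: {Y}

u_3(X vs B,P) = 7
u_3(Y vs B,P) = 9
u_3(Z vs B,P) = 8
u_3(W vs B,P) = 6
u_3(V vs B,P) = 4
max payoff 9 at {Y}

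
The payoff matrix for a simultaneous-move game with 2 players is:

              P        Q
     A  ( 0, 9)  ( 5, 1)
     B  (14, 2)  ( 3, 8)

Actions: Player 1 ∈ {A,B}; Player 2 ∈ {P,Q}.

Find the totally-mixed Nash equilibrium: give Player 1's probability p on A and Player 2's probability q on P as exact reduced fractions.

P1 indiff ⇒ q·0+(1-q)·5 = q·14+(1-q)·3 ⇒ q(-14) = (1-q)(-2) ⇒ q = 1/8
P2 indiff ⇒ p·9+(1-p)·2 = p·1+(1-p)·8 ⇒ p(8) = (1-p)(6) ⇒ p = 3/7

(p,q) = (3/7, 1/8)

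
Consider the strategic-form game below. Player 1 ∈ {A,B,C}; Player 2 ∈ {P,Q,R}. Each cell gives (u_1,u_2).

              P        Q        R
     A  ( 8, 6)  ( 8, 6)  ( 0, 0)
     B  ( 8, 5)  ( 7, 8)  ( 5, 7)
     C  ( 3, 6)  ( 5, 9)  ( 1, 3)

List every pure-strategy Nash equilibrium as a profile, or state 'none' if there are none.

PSNE = {(A,P), (A,Q)}

(A,P): NE
(A,Q): NE
(A,R): not NE [P1→B gives 5>0; P2→Q gives 6>0]
(B,P): not NE [P2→Q gives 8>5]
(B,Q): not NE [P1→A gives 8>7]
(B,R): not NE [P2→Q gives 8>7]
(C,P): not NE [P1→B gives 8>3; P2→Q gives 9>6]
(C,Q): not NE [P1→A gives 8>5]
(C,R): not NE [P1→B gives 5>1; P2→Q gives 9>3]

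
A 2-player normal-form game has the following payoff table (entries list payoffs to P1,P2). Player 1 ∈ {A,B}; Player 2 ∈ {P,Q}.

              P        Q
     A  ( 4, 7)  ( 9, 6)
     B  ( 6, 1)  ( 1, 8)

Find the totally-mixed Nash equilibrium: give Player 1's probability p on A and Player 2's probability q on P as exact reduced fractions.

P1 indiff ⇒ q·4+(1-q)·9 = q·6+(1-q)·1 ⇒ q(-2) = (1-q)(-8) ⇒ q = 4/5
P2 indiff ⇒ p·7+(1-p)·1 = p·6+(1-p)·8 ⇒ p(1) = (1-p)(7) ⇒ p = 7/8

p=7/8, q=4/5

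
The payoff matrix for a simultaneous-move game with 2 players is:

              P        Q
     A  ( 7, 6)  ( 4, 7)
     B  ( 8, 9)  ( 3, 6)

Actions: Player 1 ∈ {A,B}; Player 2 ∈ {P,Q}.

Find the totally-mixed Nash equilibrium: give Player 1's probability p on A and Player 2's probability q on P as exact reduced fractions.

p=3/4, q=1/2

P1 indiff ⇒ q·7+(1-q)·4 = q·8+(1-q)·3 ⇒ q(-1) = (1-q)(-1) ⇒ q = 1/2
P2 indiff ⇒ p·6+(1-p)·9 = p·7+(1-p)·6 ⇒ p(-1) = (1-p)(-3) ⇒ p = 3/4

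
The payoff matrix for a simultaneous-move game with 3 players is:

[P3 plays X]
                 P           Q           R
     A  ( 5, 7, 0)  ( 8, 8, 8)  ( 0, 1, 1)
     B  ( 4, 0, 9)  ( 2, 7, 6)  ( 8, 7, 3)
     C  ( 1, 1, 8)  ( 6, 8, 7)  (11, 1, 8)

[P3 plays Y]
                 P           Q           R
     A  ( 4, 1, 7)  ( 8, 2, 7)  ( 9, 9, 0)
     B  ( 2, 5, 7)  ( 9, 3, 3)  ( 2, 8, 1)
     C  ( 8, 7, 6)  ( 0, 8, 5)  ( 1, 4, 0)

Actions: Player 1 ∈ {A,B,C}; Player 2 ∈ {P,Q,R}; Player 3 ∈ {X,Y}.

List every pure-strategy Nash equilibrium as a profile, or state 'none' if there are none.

PSNE = {(A,Q,X)}

(A,P,X): not NE [P2→Q gives 8>7; P3→Y gives 7>0]
(A,P,Y): not NE [P1→C gives 8>4; P2→R gives 9>1]
(A,Q,X): NE
(A,Q,Y): not NE [P1→B gives 9>8; P2→R gives 9>2; P3→X gives 8>7]
(A,R,X): not NE [P1→C gives 11>0; P2→Q gives 8>1]
(A,R,Y): not NE [P3→X gives 1>0]
(B,P,X): not NE [P1→A gives 5>4; P2→R gives 7>0]
(B,P,Y): not NE [P1→C gives 8>2; P2→R gives 8>5; P3→X gives 9>7]
(B,Q,X): not NE [P1→A gives 8>2]
(B,Q,Y): not NE [P2→R gives 8>3; P3→X gives 6>3]
(B,R,X): not NE [P1→C gives 11>8]
(B,R,Y): not NE [P1→A gives 9>2; P3→X gives 3>1]
(C,P,X): not NE [P1→A gives 5>1; P2→Q gives 8>1]
(C,P,Y): not NE [P2→Q gives 8>7; P3→X gives 8>6]
(C,Q,X): not NE [P1→A gives 8>6]
(C,Q,Y): not NE [P1→B gives 9>0; P3→X gives 7>5]
(C,R,X): not NE [P2→Q gives 8>1]
(C,R,Y): not NE [P1→A gives 9>1; P2→Q gives 8>4; P3→X gives 8>0]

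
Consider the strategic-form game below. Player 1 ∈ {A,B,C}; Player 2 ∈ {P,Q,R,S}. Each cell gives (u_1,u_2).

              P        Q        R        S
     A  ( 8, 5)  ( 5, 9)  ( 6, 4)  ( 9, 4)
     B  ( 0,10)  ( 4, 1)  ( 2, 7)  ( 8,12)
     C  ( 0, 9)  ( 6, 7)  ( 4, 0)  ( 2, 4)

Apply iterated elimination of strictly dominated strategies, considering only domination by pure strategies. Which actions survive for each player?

IESDS → P1:{A,C} P2:{P,Q}

P1 drop B (A beats it: P:8>0 Q:5>4 R:6>2 S:9>8)
P2 drop R (P beats it: A:5>4 C:9>0)
P2 drop S (P beats it: A:5>4 C:9>4)
P1→{A,C} P2→{P,Q}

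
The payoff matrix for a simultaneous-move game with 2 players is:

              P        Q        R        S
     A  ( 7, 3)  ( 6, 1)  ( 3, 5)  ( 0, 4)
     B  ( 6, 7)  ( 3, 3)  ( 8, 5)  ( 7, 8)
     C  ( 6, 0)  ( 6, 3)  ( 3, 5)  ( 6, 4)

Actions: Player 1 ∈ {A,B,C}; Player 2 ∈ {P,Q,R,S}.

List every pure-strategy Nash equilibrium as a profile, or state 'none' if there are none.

(A,P): not NE [P2→R gives 5>3]
(A,Q): not NE [P2→R gives 5>1]
(A,R): not NE [P1→B gives 8>3]
(A,S): not NE [P1→B gives 7>0; P2→R gives 5>4]
(B,P): not NE [P1→A gives 7>6; P2→S gives 8>7]
(B,Q): not NE [P1→C gives 6>3; P2→S gives 8>3]
(B,R): not NE [P2→S gives 8>5]
(B,S): NE
(C,P): not NE [P1→A gives 7>6; P2→R gives 5>0]
(C,Q): not NE [P2→R gives 5>3]
(C,R): not NE [P1→B gives 8>3]
(C,S): not NE [P1→B gives 7>6; P2→R gives 5>4]

NE set: (B,S)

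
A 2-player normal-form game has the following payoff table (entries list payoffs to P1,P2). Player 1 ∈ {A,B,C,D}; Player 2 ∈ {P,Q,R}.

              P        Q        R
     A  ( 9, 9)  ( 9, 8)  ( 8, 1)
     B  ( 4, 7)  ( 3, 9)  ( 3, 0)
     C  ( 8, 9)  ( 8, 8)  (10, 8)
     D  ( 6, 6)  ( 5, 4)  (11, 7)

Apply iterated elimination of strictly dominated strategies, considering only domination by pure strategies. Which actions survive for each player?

P1 drop B (A beats it: P:9>4 Q:9>3 R:8>3)
P2 drop Q (P beats it: A:9>8 C:9>8 D:6>4)
P1→{A,C,D} P2→{P,R}

IESDS → P1:{A,C,D} P2:{P,R}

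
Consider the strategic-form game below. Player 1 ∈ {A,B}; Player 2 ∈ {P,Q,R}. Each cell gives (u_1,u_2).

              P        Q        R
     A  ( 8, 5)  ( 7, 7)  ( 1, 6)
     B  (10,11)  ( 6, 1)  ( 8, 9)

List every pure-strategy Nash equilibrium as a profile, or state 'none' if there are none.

NE set: (A,Q), (B,P)

(A,P): not NE [P1→B gives 10>8; P2→Q gives 7>5]
(A,Q): NE
(A,R): not NE [P1→B gives 8>1; P2→Q gives 7>6]
(B,P): NE
(B,Q): not NE [P1→A gives 7>6; P2→P gives 11>1]
(B,R): not NE [P2→P gives 11>9]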